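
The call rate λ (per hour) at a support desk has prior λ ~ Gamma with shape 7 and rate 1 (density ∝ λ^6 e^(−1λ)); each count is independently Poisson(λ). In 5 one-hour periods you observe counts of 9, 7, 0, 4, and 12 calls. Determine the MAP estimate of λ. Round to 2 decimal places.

λ̂_MAP = 6.33

Σxᵢ = 9+7+0+4+12 = 32, with n = 5.
Posterior ∝ λ^6e^(−1λ) · λ^32e^(−5λ) = λ^38e^(−6λ), i.e. Gamma(shape=39, rate=6).
The mode of a Gamma(a, b) with a ≥ 1 (shape–rate) is (a−1)/b = 38/6 ≈ 6.33.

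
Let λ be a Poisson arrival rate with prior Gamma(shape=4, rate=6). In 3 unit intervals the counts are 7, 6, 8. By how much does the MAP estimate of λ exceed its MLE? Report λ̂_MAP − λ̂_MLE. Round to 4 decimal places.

Σxᵢ = 21. Posterior is Gamma(25, 9); MAP = (25−1)/9 = 24/9 ≈ 2.66667.
MLE = x̄ = 21/3 ≈ 7.00000.
Difference = 24/9 − 21/3 = -13/3 ≈ -4.3333.

MAP − MLE = -4.3333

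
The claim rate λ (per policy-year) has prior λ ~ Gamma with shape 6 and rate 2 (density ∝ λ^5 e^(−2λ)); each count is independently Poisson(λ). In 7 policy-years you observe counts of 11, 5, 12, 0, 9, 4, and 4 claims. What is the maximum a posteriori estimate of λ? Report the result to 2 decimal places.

Σxᵢ = 11+5+12+0+9+4+4 = 45, with n = 7.
Posterior ∝ λ^5e^(−2λ) · λ^45e^(−7λ) = λ^50e^(−9λ), i.e. Gamma(shape=51, rate=9).
The mode of a Gamma(a, b) with a ≥ 1 (shape–rate) is (a−1)/b = 50/9 ≈ 5.56.

λ̂_MAP = 5.56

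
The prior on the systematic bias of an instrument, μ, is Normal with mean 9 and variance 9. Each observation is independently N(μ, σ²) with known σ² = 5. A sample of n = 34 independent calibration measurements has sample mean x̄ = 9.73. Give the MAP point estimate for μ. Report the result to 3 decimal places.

μ̂_MAP = 9.718

n = 34, x̄ = 9.73.
For a Normal prior and Normal likelihood with known variance, the posterior is Normal; its mode equals its mean, the precision-weighted average.
Prior precision 1/σ₀² = 1/9; data precision n/σ² = 34/5 = 6.8.
μ̂ = ((1/9)·9 + 6.8·9.73) / (1/9 + 6.8) = 67.164/(311/45) = 151119/15550 ≈ 9.718.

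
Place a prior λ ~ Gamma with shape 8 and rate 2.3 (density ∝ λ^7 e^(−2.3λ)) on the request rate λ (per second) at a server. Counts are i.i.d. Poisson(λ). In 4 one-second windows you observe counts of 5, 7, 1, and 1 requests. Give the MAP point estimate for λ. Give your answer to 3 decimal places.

Σxᵢ = 5+7+1+1 = 14, with n = 4.
Posterior ∝ λ^7e^(−2.3λ) · λ^14e^(−4λ) = λ^21e^(−6.3λ), i.e. Gamma(shape=22, rate=6.3).
The mode of a Gamma(a, b) with a ≥ 1 (shape–rate) is (a−1)/b = 21/6.3 ≈ 3.333.

λ̂_MAP = 3.333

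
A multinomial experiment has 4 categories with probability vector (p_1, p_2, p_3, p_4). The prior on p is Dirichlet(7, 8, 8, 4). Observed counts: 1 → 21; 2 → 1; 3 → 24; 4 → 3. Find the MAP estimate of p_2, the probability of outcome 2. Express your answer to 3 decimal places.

The posterior is Dirichlet(αᵢ + nᵢ) = Dirichlet(28, 9, 32, 7).
For a Dirichlet(a₁,…,a_K) with all aᵢ > 1, the mode has j-th component (aⱼ − 1)/(Σaᵢ − K).
Here Σaᵢ = 76 and K = 4, so p_2 = (9 − 1)/(76 − 4) = 8/72 ≈ 0.111.

MAP estimate: 0.111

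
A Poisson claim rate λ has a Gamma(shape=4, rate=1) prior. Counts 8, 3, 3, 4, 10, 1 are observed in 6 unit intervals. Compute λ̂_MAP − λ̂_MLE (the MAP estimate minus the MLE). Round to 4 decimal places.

MAP − MLE = -0.2619

Σxᵢ = 29. Posterior is Gamma(33, 7); MAP = (33−1)/7 = 32/7 ≈ 4.57143.
MLE = x̄ = 29/6 ≈ 4.83333.
Difference = 32/7 − 29/6 = -11/42 ≈ -0.2619.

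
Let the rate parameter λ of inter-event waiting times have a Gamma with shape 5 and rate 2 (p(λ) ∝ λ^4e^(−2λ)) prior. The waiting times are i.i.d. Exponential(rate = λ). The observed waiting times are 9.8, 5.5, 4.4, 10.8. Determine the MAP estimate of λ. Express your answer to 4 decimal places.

λ̂_MAP = 0.2462

The Exponential(rate=λ) likelihood is ∝ λ^n e^(−λΣtᵢ). Here n = 4 and Σtᵢ = 9.8 + 5.5 + 4.4 + 10.8 = 30.5.
Posterior ∝ λ^4e^(−2λ) · λ^4e^(−30.5λ) = λ^8e^(−32.5λ), i.e. Gamma(9, 32.5).
Mode = (a−1)/b = 8/32.5 ≈ 0.2462.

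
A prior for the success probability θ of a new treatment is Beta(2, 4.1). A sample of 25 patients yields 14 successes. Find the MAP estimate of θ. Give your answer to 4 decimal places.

θ̂_MAP = 0.5155

Prior: Beta(2, 4.1).
Data: 14 successes in 25 trials. The binomial likelihood contributes θ^14(1−θ)^11, so the posterior is Beta(2+14, 4.1+11) = Beta(16, 15.1).
For Beta(a, b) with a, b > 1 the mode is (a−1)/(a+b−2) = 15/29.1 ≈ 0.5155.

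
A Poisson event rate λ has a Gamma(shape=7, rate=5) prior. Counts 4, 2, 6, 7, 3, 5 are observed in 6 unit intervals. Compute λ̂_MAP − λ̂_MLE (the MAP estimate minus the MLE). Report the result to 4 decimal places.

MAP − MLE = -1.5000

Σxᵢ = 27. Posterior is Gamma(34, 11); MAP = (34−1)/11 = 33/11 ≈ 3.00000.
MLE = x̄ = 27/6 ≈ 4.50000.
Difference = 33/11 − 27/6 = -3/2 ≈ -1.5000.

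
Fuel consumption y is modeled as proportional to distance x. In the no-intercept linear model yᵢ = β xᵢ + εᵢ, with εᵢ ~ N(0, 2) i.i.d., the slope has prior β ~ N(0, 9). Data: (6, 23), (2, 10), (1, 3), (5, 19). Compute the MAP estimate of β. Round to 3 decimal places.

β̂_MAP = 3.866

log p(β | y) = −Σ(yᵢ − βxᵢ)²/(2·2) − β²/(2·9) + const.
Setting the derivative to zero: Σxᵢ(yᵢ − βxᵢ)/2 − β/9 = 0, so β = Σxᵢyᵢ / (Σxᵢ² + σ²/τ²).
Σxᵢyᵢ = 6·23 + 2·10 + 1·3 + 5·19 = 256; Σxᵢ² = 66; σ²/τ² = 2/9.
β̂_MAP = 256 / (66 + 2/9) = 256/(596/9) = 576/149 ≈ 3.866.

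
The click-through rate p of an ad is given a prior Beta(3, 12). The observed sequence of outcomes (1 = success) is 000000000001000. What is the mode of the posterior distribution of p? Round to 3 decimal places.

p̂_MAP = 0.107

Prior: Beta(3, 12).
Data: 1 success in 15 trials (from the sequence). The binomial likelihood contributes p(1−p)^14, so the posterior is Beta(3+1, 12+14) = Beta(4, 26).
For Beta(a, b) with a, b > 1 the mode is (a−1)/(a+b−2) = 3/28 ≈ 0.107.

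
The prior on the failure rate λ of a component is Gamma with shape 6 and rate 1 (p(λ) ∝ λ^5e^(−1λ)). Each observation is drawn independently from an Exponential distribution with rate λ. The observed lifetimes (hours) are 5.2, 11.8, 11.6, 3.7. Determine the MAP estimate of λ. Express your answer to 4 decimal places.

The Exponential(rate=λ) likelihood is ∝ λ^n e^(−λΣtᵢ). Here n = 4 and Σtᵢ = 5.2 + 11.8 + 11.6 + 3.7 = 32.3.
Posterior ∝ λ^5e^(−1λ) · λ^4e^(−32.3λ) = λ^9e^(−33.3λ), i.e. Gamma(10, 33.3).
Mode = (a−1)/b = 9/33.3 ≈ 0.2703.

λ̂_MAP = 0.2703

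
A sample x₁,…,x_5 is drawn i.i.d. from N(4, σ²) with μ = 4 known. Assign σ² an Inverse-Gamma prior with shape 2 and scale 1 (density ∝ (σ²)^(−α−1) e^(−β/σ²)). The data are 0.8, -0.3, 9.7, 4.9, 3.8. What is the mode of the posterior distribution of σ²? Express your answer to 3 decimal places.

σ̂²_MAP = 5.825

Sum of squared deviations about the known mean: SS = (0.8−4)² + (-0.3−4)² + (9.7−4)² + (4.9−4)² + (3.8−4)² = 62.07.
The Normal likelihood contributes (σ²)^(−n/2) exp(−SS/(2σ²)), so the posterior is Inverse-Gamma(α + n/2, β + SS/2) = Inverse-Gamma(4.5, 32.035).
The mode of Inverse-Gamma(a, b) is b/(a+1) = 32.035/5.5 ≈ 5.825.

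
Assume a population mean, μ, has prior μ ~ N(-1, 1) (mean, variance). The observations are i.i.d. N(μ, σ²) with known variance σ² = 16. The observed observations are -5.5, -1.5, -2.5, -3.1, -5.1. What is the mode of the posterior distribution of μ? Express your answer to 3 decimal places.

n = 5; x̄ = ((-5.5) + (-1.5) + (-2.5) + (-3.1) + (-5.1))/5 = -17.7/5 = -3.54.
For a Normal prior and Normal likelihood with known variance, the posterior is Normal; its mode equals its mean, the precision-weighted average.
Prior precision 1/σ₀² = 1/1 = 1; data precision n/σ² = 5/16 = 0.3125.
μ̂ = (1·(-1) + 0.3125·(-3.54)) / (1 + 0.3125) = (-2.10625)/1.3125 = -337/210 ≈ -1.605.

μ̂_MAP = -1.605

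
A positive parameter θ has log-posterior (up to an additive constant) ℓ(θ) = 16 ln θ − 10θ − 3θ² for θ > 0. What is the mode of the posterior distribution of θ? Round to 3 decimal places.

ℓ'(θ) = 16/θ − 10 − 6θ. Setting this to zero and multiplying by θ: 6θ² + 10θ − 16 = 0.
θ = (−10 + √(10² + 4·6·16)) / (2·6) = (−10 + √484) / 12 = (−10 + 22)/12 = 1.
ℓ''(θ) = −16/θ² − 6 < 0, confirming a maximum.

θ̂_MAP = 1.000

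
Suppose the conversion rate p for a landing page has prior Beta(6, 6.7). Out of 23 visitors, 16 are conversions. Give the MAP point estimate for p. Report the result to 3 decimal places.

Prior: Beta(6, 6.7).
Data: 16 successes in 23 trials. The binomial likelihood contributes p^16(1−p)^7, so the posterior is Beta(6+16, 6.7+7) = Beta(22, 13.7).
For Beta(a, b) with a, b > 1 the mode is (a−1)/(a+b−2) = 21/33.7 ≈ 0.623.

p̂_MAP = 0.623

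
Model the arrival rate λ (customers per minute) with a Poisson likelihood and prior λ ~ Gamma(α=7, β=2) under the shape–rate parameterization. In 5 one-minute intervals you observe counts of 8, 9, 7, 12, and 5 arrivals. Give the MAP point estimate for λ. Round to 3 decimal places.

Σxᵢ = 8+9+7+12+5 = 41, with n = 5.
Posterior ∝ λ^6e^(−2λ) · λ^41e^(−5λ) = λ^47e^(−7λ), i.e. Gamma(shape=48, rate=7).
The mode of a Gamma(a, b) with a ≥ 1 (shape–rate) is (a−1)/b = 47/7 ≈ 6.714.

λ̂_MAP = 6.714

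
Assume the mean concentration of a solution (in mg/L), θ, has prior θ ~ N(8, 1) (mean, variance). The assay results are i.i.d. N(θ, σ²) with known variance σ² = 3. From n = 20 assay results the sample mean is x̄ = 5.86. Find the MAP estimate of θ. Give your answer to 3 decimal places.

θ̂_MAP = 6.139

n = 20, x̄ = 5.86.
For a Normal prior and Normal likelihood with known variance, the posterior is Normal; its mode equals its mean, the precision-weighted average.
Prior precision 1/σ₀² = 1/1 = 1; data precision n/σ² = 20/3.
θ̂ = (1·8 + (20/3)·5.86) / (1 + 20/3) = (706/15)/(23/3) = 706/115 ≈ 6.139.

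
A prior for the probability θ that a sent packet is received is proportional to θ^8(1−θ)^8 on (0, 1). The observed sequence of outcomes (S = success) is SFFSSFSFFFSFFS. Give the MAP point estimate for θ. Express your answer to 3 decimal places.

θ̂_MAP = 0.467

The prior density ∝ θ^8(1−θ)^8 is the kernel of Beta(9, 9).
Data: 6 successes in 14 trials (from the sequence). The binomial likelihood contributes θ^6(1−θ)^8, so the posterior is Beta(9+6, 9+8) = Beta(15, 17).
For Beta(a, b) with a, b > 1 the mode is (a−1)/(a+b−2) = 14/30 ≈ 0.467.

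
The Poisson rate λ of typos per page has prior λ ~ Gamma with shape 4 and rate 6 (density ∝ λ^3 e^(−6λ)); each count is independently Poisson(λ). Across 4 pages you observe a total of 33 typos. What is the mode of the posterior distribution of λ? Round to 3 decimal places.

Σxᵢ = 33, n = 4.
Posterior ∝ λ^3e^(−6λ) · λ^33e^(−4λ) = λ^36e^(−10λ), i.e. Gamma(shape=37, rate=10).
The mode of a Gamma(a, b) with a ≥ 1 (shape–rate) is (a−1)/b = 36/10 ≈ 3.600.

λ̂_MAP = 3.600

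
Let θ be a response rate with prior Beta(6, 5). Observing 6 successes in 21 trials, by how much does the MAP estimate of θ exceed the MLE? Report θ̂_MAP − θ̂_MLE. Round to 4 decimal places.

Posterior is Beta(12, 20); MAP = (12−1)/(32−2) = 11/30 ≈ 0.36667.
MLE ignores the prior: θ̂_MLE = k/n = 6/21 ≈ 0.28571.
Difference = 11/30 − 6/21 = 17/210 ≈ 0.0810.

MAP − MLE = 0.0810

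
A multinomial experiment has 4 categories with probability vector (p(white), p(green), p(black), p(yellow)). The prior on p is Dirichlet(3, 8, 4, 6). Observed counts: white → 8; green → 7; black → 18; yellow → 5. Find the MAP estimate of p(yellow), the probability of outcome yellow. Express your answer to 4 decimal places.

MAP estimate of p(yellow) = 0.1818

The posterior is Dirichlet(αᵢ + nᵢ) = Dirichlet(11, 15, 22, 11).
For a Dirichlet(a₁,…,a_K) with all aᵢ > 1, the mode has j-th component (aⱼ − 1)/(Σaᵢ − K).
Here Σaᵢ = 59 and K = 4, so p(yellow) = (11 − 1)/(59 − 4) = 10/55 ≈ 0.1818.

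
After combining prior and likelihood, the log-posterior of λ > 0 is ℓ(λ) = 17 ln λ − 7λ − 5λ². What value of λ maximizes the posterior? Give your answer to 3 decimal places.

ℓ'(λ) = 17/λ − 7 − 10λ. Setting this to zero and multiplying by λ: 10λ² + 7λ − 17 = 0.
λ = (−7 + √(7² + 4·10·17)) / (2·10) = (−7 + √729) / 20 = (−7 + 27)/20 = 1.
ℓ''(λ) = −17/λ² − 10 < 0, confirming a maximum.

λ̂_MAP = 1.000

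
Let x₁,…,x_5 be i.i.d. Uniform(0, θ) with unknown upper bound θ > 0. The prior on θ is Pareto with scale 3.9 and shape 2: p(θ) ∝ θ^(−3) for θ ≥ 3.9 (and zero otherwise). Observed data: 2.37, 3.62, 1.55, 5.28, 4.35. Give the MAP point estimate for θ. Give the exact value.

The Uniform(0, θ) likelihood is θ^(−n) for θ ≥ max(xᵢ), zero otherwise. Here max(xᵢ) = 5.28.
Posterior ∝ θ^(−3) · θ^(−5) = θ^(−8) on θ ≥ max(3.9, 5.28) = 5.28.
This density is strictly decreasing in θ, so the posterior mode lies at the lower boundary of the support.

θ̂_MAP = 5.28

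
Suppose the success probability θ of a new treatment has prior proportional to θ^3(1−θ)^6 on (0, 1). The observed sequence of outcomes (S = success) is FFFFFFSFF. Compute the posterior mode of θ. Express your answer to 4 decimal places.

θ̂_MAP = 0.2222

The prior density ∝ θ^3(1−θ)^6 is the kernel of Beta(4, 7).
Data: 1 success in 9 trials (from the sequence). The binomial likelihood contributes θ(1−θ)^8, so the posterior is Beta(4+1, 7+8) = Beta(5, 15).
For Beta(a, b) with a, b > 1 the mode is (a−1)/(a+b−2) = 4/18 ≈ 0.2222.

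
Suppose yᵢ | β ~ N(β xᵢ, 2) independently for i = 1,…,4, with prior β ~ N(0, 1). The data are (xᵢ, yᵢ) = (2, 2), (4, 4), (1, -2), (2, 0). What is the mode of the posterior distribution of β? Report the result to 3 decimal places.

log p(β | y) = −Σ(yᵢ − βxᵢ)²/(2·2) − β²/(2·1) + const.
Setting the derivative to zero: Σxᵢ(yᵢ − βxᵢ)/2 − β/1 = 0, so β = Σxᵢyᵢ / (Σxᵢ² + σ²/τ²).
Σxᵢyᵢ = 2·2 + 4·4 + 1·(-2) + 2·0 = 18; Σxᵢ² = 25; σ²/τ² = 2.
β̂_MAP = 18 / (25 + 2) = 18/27 ≈ 0.667.

β̂_MAP = 0.667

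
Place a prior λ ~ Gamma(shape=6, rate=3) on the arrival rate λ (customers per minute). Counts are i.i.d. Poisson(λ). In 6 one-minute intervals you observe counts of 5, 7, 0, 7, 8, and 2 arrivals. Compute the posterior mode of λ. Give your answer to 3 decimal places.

Σxᵢ = 5+7+0+7+8+2 = 29, with n = 6.
Posterior ∝ λ^5e^(−3λ) · λ^29e^(−6λ) = λ^34e^(−9λ), i.e. Gamma(shape=35, rate=9).
The mode of a Gamma(a, b) with a ≥ 1 (shape–rate) is (a−1)/b = 34/9 ≈ 3.778.

λ̂_MAP = 3.778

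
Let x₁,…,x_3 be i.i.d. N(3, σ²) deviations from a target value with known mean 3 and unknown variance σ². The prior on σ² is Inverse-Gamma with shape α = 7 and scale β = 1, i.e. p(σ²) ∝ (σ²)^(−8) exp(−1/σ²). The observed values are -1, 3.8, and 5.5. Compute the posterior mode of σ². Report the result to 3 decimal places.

Sum of squared deviations about the known mean: SS = (-1−3)² + (3.8−3)² + (5.5−3)² = 22.89.
The Normal likelihood contributes (σ²)^(−n/2) exp(−SS/(2σ²)), so the posterior is Inverse-Gamma(α + n/2, β + SS/2) = Inverse-Gamma(8.5, 12.445).
The mode of Inverse-Gamma(a, b) is b/(a+1) = 12.445/9.5 ≈ 1.310.

σ̂²_MAP = 1.310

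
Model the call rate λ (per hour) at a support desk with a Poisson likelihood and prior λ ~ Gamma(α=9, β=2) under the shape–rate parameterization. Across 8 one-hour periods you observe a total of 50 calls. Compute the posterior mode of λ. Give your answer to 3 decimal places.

Σxᵢ = 50, n = 8.
Posterior ∝ λ^8e^(−2λ) · λ^50e^(−8λ) = λ^58e^(−10λ), i.e. Gamma(shape=59, rate=10).
The mode of a Gamma(a, b) with a ≥ 1 (shape–rate) is (a−1)/b = 58/10 ≈ 5.800.

λ̂_MAP = 5.800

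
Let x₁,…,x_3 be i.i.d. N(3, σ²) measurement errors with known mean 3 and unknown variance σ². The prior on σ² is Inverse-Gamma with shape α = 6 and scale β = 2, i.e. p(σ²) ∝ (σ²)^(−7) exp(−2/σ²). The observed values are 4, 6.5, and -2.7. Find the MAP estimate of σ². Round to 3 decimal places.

Sum of squared deviations about the known mean: SS = (4−3)² + (6.5−3)² + (-2.7−3)² = 45.74.
The Normal likelihood contributes (σ²)^(−n/2) exp(−SS/(2σ²)), so the posterior is Inverse-Gamma(α + n/2, β + SS/2) = Inverse-Gamma(7.5, 24.87).
The mode of Inverse-Gamma(a, b) is b/(a+1) = 24.87/8.5 ≈ 2.926.

σ̂²_MAP = 2.926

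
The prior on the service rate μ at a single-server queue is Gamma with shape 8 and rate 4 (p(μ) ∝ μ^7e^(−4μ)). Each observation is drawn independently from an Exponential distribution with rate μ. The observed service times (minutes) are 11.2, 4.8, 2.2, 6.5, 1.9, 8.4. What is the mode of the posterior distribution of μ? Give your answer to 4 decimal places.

μ̂_MAP = 0.3333

The Exponential(rate=μ) likelihood is ∝ μ^n e^(−μΣtᵢ). Here n = 6 and Σtᵢ = 11.2 + 4.8 + 2.2 + 6.5 + 1.9 + 8.4 = 35.
Posterior ∝ μ^7e^(−4μ) · μ^6e^(−35μ) = μ^13e^(−39μ), i.e. Gamma(14, 39).
Mode = (a−1)/b = 13/39 ≈ 0.3333.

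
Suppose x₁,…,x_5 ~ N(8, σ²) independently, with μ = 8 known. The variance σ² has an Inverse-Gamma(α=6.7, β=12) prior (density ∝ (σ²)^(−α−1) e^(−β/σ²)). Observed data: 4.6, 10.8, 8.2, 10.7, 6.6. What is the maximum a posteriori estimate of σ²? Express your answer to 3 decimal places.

σ̂²_MAP = 2.583

Sum of squared deviations about the known mean: SS = (4.6−8)² + (10.8−8)² + (8.2−8)² + (10.7−8)² + (6.6−8)² = 28.69.
The Normal likelihood contributes (σ²)^(−n/2) exp(−SS/(2σ²)), so the posterior is Inverse-Gamma(α + n/2, β + SS/2) = Inverse-Gamma(9.2, 26.345).
The mode of Inverse-Gamma(a, b) is b/(a+1) = 26.345/10.2 ≈ 2.583.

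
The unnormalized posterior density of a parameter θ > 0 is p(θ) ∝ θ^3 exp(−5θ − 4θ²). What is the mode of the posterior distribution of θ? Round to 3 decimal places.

ℓ'(θ) = 3/θ − 5 − 8θ. Setting this to zero and multiplying by θ: 8θ² + 5θ − 3 = 0.
θ = (−5 + √(5² + 4·8·3)) / (2·8) = (−5 + √121) / 16 = (−5 + 11)/16 = 3/8.
ℓ''(θ) = −3/θ² − 8 < 0, confirming a maximum.

θ̂_MAP = 0.375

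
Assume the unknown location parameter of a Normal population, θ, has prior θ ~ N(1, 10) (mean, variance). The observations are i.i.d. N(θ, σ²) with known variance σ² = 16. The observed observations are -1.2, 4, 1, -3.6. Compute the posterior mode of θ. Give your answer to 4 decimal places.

θ̂_MAP = 0.3214

n = 4; x̄ = ((-1.2) + 4 + 1 + (-3.6))/4 = 0.2/4 = 0.05.
For a Normal prior and Normal likelihood with known variance, the posterior is Normal; its mode equals its mean, the precision-weighted average.
Prior precision 1/σ₀² = 1/10 = 0.1; data precision n/σ² = 4/16 = 0.25.
θ̂ = (0.1·1 + 0.25·0.05) / (0.1 + 0.25) = 0.1125/0.35 = 9/28 ≈ 0.3214.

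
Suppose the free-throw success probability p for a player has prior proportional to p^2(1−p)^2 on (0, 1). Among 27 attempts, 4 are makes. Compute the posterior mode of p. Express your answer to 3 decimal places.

p̂_MAP = 0.194

The prior density ∝ p^2(1−p)^2 is the kernel of Beta(3, 3).
Data: 4 successes in 27 trials. The binomial likelihood contributes p^4(1−p)^23, so the posterior is Beta(3+4, 3+23) = Beta(7, 26).
For Beta(a, b) with a, b > 1 the mode is (a−1)/(a+b−2) = 6/31 ≈ 0.194.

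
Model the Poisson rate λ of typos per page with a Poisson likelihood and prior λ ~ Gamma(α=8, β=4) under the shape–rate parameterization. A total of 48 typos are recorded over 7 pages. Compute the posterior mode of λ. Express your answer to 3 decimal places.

Σxᵢ = 48, n = 7.
Posterior ∝ λ^7e^(−4λ) · λ^48e^(−7λ) = λ^55e^(−11λ), i.e. Gamma(shape=56, rate=11).
The mode of a Gamma(a, b) with a ≥ 1 (shape–rate) is (a−1)/b = 55/11 ≈ 5.000.

λ̂_MAP = 5.000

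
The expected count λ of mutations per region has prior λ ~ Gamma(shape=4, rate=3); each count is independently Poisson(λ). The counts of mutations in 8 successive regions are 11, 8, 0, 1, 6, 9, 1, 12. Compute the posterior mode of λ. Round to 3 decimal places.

Σxᵢ = 11+8+0+1+6+9+1+12 = 48, with n = 8.
Posterior ∝ λ^3e^(−3λ) · λ^48e^(−8λ) = λ^51e^(−11λ), i.e. Gamma(shape=52, rate=11).
The mode of a Gamma(a, b) with a ≥ 1 (shape–rate) is (a−1)/b = 51/11 ≈ 4.636.

λ̂_MAP = 4.636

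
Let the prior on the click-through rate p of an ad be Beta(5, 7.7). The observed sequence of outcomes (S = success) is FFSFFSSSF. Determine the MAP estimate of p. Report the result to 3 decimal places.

p̂_MAP = 0.406

Prior: Beta(5, 7.7).
Data: 4 successes in 9 trials (from the sequence). The binomial likelihood contributes p^4(1−p)^5, so the posterior is Beta(5+4, 7.7+5) = Beta(9, 12.7).
For Beta(a, b) with a, b > 1 the mode is (a−1)/(a+b−2) = 8/19.7 ≈ 0.406.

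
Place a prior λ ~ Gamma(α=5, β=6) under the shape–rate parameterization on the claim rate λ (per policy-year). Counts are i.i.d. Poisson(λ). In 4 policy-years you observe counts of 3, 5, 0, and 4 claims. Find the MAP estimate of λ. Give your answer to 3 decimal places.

λ̂_MAP = 1.600

Σxᵢ = 3+5+0+4 = 12, with n = 4.
Posterior ∝ λ^4e^(−6λ) · λ^12e^(−4λ) = λ^16e^(−10λ), i.e. Gamma(shape=17, rate=10).
The mode of a Gamma(a, b) with a ≥ 1 (shape–rate) is (a−1)/b = 16/10 ≈ 1.600.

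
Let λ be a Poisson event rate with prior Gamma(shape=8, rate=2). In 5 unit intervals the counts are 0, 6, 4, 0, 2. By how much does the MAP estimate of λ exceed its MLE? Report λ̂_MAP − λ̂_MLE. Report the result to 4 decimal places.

MAP − MLE = 0.3143

Σxᵢ = 12. Posterior is Gamma(20, 7); MAP = (20−1)/7 = 19/7 ≈ 2.71429.
MLE = x̄ = 12/5 ≈ 2.40000.
Difference = 19/7 − 12/5 = 11/35 ≈ 0.3143.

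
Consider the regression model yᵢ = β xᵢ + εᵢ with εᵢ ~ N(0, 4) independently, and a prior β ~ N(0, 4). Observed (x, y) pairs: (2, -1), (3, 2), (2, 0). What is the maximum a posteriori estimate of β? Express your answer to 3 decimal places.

log p(β | y) = −Σ(yᵢ − βxᵢ)²/(2·4) − β²/(2·4) + const.
Setting the derivative to zero: Σxᵢ(yᵢ − βxᵢ)/4 − β/4 = 0, so β = Σxᵢyᵢ / (Σxᵢ² + σ²/τ²).
Σxᵢyᵢ = 2·(-1) + 3·2 + 2·0 = 4; Σxᵢ² = 17; σ²/τ² = 1.
β̂_MAP = 4 / (17 + 1) = 4/18 ≈ 0.222.

β̂_MAP = 0.222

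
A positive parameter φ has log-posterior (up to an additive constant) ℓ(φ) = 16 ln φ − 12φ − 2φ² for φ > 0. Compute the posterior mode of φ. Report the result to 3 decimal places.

ℓ'(φ) = 16/φ − 12 − 4φ. Setting this to zero and multiplying by φ: 4φ² + 12φ − 16 = 0.
φ = (−12 + √(12² + 4·4·16)) / (2·4) = (−12 + √400) / 8 = (−12 + 20)/8 = 1.
ℓ''(φ) = −16/φ² − 4 < 0, confirming a maximum.

φ̂_MAP = 1.000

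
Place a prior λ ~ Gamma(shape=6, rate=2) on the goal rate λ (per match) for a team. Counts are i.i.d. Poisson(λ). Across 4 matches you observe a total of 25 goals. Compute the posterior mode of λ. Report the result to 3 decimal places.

Σxᵢ = 25, n = 4.
Posterior ∝ λ^5e^(−2λ) · λ^25e^(−4λ) = λ^30e^(−6λ), i.e. Gamma(shape=31, rate=6).
The mode of a Gamma(a, b) with a ≥ 1 (shape–rate) is (a−1)/b = 30/6 ≈ 5.000.

λ̂_MAP = 5.000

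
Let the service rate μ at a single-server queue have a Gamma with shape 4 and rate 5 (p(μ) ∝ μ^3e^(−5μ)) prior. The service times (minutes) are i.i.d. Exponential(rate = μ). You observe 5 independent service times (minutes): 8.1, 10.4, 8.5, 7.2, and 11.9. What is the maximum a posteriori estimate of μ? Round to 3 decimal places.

The Exponential(rate=μ) likelihood is ∝ μ^n e^(−μΣtᵢ). Here n = 5 and Σtᵢ = 8.1 + 10.4 + 8.5 + 7.2 + 11.9 = 46.1.
Posterior ∝ μ^3e^(−5μ) · μ^5e^(−46.1μ) = μ^8e^(−51.1μ), i.e. Gamma(9, 51.1).
Mode = (a−1)/b = 8/51.1 ≈ 0.157.

μ̂_MAP = 0.157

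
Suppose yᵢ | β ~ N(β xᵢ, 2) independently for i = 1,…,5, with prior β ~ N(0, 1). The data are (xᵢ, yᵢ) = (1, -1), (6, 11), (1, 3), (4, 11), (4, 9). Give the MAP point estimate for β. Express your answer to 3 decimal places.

β̂_MAP = 2.056

log p(β | y) = −Σ(yᵢ − βxᵢ)²/(2·2) − β²/(2·1) + const.
Setting the derivative to zero: Σxᵢ(yᵢ − βxᵢ)/2 − β/1 = 0, so β = Σxᵢyᵢ / (Σxᵢ² + σ²/τ²).
Σxᵢyᵢ = 1·(-1) + 6·11 + 1·3 + 4·11 + 4·9 = 148; Σxᵢ² = 70; σ²/τ² = 2.
β̂_MAP = 148 / (70 + 2) = 148/72 ≈ 2.056.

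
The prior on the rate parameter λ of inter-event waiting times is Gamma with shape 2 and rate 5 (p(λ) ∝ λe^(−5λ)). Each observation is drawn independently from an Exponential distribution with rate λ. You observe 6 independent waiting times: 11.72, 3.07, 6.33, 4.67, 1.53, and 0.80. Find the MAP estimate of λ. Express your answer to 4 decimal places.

λ̂_MAP = 0.2114

The Exponential(rate=λ) likelihood is ∝ λ^n e^(−λΣtᵢ). Here n = 6 and Σtᵢ = 11.72 + 3.07 + 6.33 + 4.67 + 1.53 + 0.80 = 28.12.
Posterior ∝ λe^(−5λ) · λ^6e^(−28.12λ) = λ^7e^(−33.12λ), i.e. Gamma(8, 33.12).
Mode = (a−1)/b = 7/33.12 ≈ 0.2114.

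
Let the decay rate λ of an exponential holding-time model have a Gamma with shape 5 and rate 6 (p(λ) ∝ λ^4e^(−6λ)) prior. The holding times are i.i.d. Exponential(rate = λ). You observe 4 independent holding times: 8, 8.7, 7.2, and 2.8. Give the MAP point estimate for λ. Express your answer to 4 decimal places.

The Exponential(rate=λ) likelihood is ∝ λ^n e^(−λΣtᵢ). Here n = 4 and Σtᵢ = 8 + 8.7 + 7.2 + 2.8 = 26.7.
Posterior ∝ λ^4e^(−6λ) · λ^4e^(−26.7λ) = λ^8e^(−32.7λ), i.e. Gamma(9, 32.7).
Mode = (a−1)/b = 8/32.7 ≈ 0.2446.

λ̂_MAP = 0.2446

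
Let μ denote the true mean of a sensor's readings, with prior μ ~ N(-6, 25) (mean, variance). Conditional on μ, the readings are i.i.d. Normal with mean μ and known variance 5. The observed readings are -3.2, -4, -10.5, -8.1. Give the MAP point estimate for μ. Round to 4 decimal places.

μ̂_MAP = -6.4286

n = 4; x̄ = ((-3.2) + (-4) + (-10.5) + (-8.1))/4 = -25.8/4 = -6.45.
For a Normal prior and Normal likelihood with known variance, the posterior is Normal; its mode equals its mean, the precision-weighted average.
Prior precision 1/σ₀² = 1/25 = 0.04; data precision n/σ² = 4/5 = 0.8.
μ̂ = (0.04·(-6) + 0.8·(-6.45)) / (0.04 + 0.8) = (-5.4)/0.84 = -45/7 ≈ -6.4286.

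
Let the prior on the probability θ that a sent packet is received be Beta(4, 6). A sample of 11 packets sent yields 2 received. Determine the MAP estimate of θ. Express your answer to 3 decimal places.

θ̂_MAP = 0.263

Prior: Beta(4, 6).
Data: 2 successes in 11 trials. The binomial likelihood contributes θ^2(1−θ)^9, so the posterior is Beta(4+2, 6+9) = Beta(6, 15).
For Beta(a, b) with a, b > 1 the mode is (a−1)/(a+b−2) = 5/19 ≈ 0.263.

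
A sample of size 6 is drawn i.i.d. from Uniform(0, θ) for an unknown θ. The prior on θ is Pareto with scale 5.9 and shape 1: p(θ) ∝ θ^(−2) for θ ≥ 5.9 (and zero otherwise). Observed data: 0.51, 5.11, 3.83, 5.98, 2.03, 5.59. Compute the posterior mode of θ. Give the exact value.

θ̂_MAP = 5.98

The Uniform(0, θ) likelihood is θ^(−n) for θ ≥ max(xᵢ), zero otherwise. Here max(xᵢ) = 5.98.
Posterior ∝ θ^(−2) · θ^(−6) = θ^(−8) on θ ≥ max(5.9, 5.98) = 5.98.
This density is strictly decreasing in θ, so the posterior mode lies at the lower boundary of the support.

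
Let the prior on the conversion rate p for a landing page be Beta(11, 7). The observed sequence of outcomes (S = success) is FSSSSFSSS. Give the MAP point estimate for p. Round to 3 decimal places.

Prior: Beta(11, 7).
Data: 7 successes in 9 trials (from the sequence). The binomial likelihood contributes p^7(1−p)^2, so the posterior is Beta(11+7, 7+2) = Beta(18, 9).
For Beta(a, b) with a, b > 1 the mode is (a−1)/(a+b−2) = 17/25 ≈ 0.680.

p̂_MAP = 0.680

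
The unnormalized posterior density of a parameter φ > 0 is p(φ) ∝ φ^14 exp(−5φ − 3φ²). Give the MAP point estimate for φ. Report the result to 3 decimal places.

ℓ'(φ) = 14/φ − 5 − 6φ. Setting this to zero and multiplying by φ: 6φ² + 5φ − 14 = 0.
φ = (−5 + √(5² + 4·6·14)) / (2·6) = (−5 + √361) / 12 = (−5 + 19)/12 = 7/6.
ℓ''(φ) = −14/φ² − 6 < 0, confirming a maximum.

φ̂_MAP = 1.167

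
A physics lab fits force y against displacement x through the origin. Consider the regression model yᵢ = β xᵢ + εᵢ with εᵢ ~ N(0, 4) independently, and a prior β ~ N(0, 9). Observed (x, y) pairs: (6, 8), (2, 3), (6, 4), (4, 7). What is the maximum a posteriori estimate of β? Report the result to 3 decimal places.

β̂_MAP = 1.147

log p(β | y) = −Σ(yᵢ − βxᵢ)²/(2·4) − β²/(2·9) + const.
Setting the derivative to zero: Σxᵢ(yᵢ − βxᵢ)/4 − β/9 = 0, so β = Σxᵢyᵢ / (Σxᵢ² + σ²/τ²).
Σxᵢyᵢ = 6·8 + 2·3 + 6·4 + 4·7 = 106; Σxᵢ² = 92; σ²/τ² = 4/9.
β̂_MAP = 106 / (92 + 4/9) = 106/(832/9) = 477/416 ≈ 1.147.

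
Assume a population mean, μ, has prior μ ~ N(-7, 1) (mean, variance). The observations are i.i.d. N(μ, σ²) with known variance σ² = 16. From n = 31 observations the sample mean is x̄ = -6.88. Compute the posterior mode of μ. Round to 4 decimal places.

μ̂_MAP = -6.9209

n = 31, x̄ = -6.88.
For a Normal prior and Normal likelihood with known variance, the posterior is Normal; its mode equals its mean, the precision-weighted average.
Prior precision 1/σ₀² = 1/1 = 1; data precision n/σ² = 31/16 = 1.9375.
μ̂ = (1·(-7) + 1.9375·(-6.88)) / (1 + 1.9375) = (-20.33)/2.9375 = -8132/1175 ≈ -6.9209.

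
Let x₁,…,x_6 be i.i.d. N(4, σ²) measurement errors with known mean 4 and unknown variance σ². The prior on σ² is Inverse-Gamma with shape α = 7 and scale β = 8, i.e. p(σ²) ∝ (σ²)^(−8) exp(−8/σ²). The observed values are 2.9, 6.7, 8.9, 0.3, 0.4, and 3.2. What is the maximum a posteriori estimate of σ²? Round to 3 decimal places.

Sum of squared deviations about the known mean: SS = (2.9−4)² + (6.7−4)² + (8.9−4)² + (0.3−4)² + (0.4−4)² + (3.2−4)² = 59.8.
The Normal likelihood contributes (σ²)^(−n/2) exp(−SS/(2σ²)), so the posterior is Inverse-Gamma(α + n/2, β + SS/2) = Inverse-Gamma(10, 37.9).
The mode of Inverse-Gamma(a, b) is b/(a+1) = 37.9/11 ≈ 3.445.

σ̂²_MAP = 3.445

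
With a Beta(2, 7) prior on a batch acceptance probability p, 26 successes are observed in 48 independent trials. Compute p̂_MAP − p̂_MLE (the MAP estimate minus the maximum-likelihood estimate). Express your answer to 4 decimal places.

MAP − MLE = -0.0508

Posterior is Beta(28, 29); MAP = (28−1)/(57−2) = 27/55 ≈ 0.49091.
MLE ignores the prior: p̂_MLE = k/n = 26/48 ≈ 0.54167.
Difference = 27/55 − 26/48 = -67/1320 ≈ -0.0508.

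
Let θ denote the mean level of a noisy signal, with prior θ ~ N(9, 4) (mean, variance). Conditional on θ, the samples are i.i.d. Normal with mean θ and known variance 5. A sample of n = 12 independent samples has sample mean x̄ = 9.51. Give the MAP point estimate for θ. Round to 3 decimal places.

n = 12, x̄ = 9.51.
For a Normal prior and Normal likelihood with known variance, the posterior is Normal; its mode equals its mean, the precision-weighted average.
Prior precision 1/σ₀² = 1/4 = 0.25; data precision n/σ² = 12/5 = 2.4.
θ̂ = (0.25·9 + 2.4·9.51) / (0.25 + 2.4) = 25.074/2.65 = 12537/1325 ≈ 9.462.

θ̂_MAP = 9.462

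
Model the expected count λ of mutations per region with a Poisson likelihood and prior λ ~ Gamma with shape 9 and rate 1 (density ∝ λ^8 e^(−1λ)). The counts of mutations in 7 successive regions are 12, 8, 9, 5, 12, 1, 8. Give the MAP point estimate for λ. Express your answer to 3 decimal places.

λ̂_MAP = 7.875

Σxᵢ = 12+8+9+5+12+1+8 = 55, with n = 7.
Posterior ∝ λ^8e^(−1λ) · λ^55e^(−7λ) = λ^63e^(−8λ), i.e. Gamma(shape=64, rate=8).
The mode of a Gamma(a, b) with a ≥ 1 (shape–rate) is (a−1)/b = 63/8 ≈ 7.875.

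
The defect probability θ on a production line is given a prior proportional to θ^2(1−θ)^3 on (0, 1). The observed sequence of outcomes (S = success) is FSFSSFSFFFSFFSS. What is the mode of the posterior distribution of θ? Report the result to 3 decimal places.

θ̂_MAP = 0.450

The prior density ∝ θ^2(1−θ)^3 is the kernel of Beta(3, 4).
Data: 7 successes in 15 trials (from the sequence). The binomial likelihood contributes θ^7(1−θ)^8, so the posterior is Beta(3+7, 4+8) = Beta(10, 12).
For Beta(a, b) with a, b > 1 the mode is (a−1)/(a+b−2) = 9/20 ≈ 0.450.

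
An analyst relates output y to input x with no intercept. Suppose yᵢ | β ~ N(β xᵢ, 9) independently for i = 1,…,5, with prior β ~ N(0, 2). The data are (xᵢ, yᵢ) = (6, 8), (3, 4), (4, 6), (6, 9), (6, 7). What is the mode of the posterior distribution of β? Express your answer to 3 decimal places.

β̂_MAP = 1.309

log p(β | y) = −Σ(yᵢ − βxᵢ)²/(2·9) − β²/(2·2) + const.
Setting the derivative to zero: Σxᵢ(yᵢ − βxᵢ)/9 − β/2 = 0, so β = Σxᵢyᵢ / (Σxᵢ² + σ²/τ²).
Σxᵢyᵢ = 6·8 + 3·4 + 4·6 + 6·9 + 6·7 = 180; Σxᵢ² = 133; σ²/τ² = 4.5.
β̂_MAP = 180 / (133 + 4.5) = 180/137.5 ≈ 1.309.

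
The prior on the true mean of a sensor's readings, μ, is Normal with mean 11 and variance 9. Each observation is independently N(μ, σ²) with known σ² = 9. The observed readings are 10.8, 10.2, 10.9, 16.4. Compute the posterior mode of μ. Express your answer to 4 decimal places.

μ̂_MAP = 11.8600

n = 4; x̄ = (10.8 + 10.2 + 10.9 + 16.4)/4 = 48.3/4 = 12.075.
For a Normal prior and Normal likelihood with known variance, the posterior is Normal; its mode equals its mean, the precision-weighted average.
Prior precision 1/σ₀² = 1/9; data precision n/σ² = 4/9.
μ̂ = ((1/9)·11 + (4/9)·12.075) / (1/9 + 4/9) = (593/90)/(5/9) = 11.8600.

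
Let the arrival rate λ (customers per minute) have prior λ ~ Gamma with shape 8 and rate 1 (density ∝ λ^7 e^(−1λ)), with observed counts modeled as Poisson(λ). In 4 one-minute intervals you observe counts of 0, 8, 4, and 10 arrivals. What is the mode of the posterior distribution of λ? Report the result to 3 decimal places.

Σxᵢ = 0+8+4+10 = 22, with n = 4.
Posterior ∝ λ^7e^(−1λ) · λ^22e^(−4λ) = λ^29e^(−5λ), i.e. Gamma(shape=30, rate=5).
The mode of a Gamma(a, b) with a ≥ 1 (shape–rate) is (a−1)/b = 29/5 ≈ 5.800.

λ̂_MAP = 5.800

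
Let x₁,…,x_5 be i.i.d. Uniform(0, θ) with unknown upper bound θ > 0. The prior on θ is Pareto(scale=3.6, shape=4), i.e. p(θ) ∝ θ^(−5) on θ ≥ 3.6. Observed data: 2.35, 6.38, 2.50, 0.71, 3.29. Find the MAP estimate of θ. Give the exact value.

θ̂_MAP = 6.38

The Uniform(0, θ) likelihood is θ^(−n) for θ ≥ max(xᵢ), zero otherwise. Here max(xᵢ) = 6.38.
Posterior ∝ θ^(−5) · θ^(−5) = θ^(−10) on θ ≥ max(3.6, 6.38) = 6.38.
This density is strictly decreasing in θ, so the posterior mode lies at the lower boundary of the support.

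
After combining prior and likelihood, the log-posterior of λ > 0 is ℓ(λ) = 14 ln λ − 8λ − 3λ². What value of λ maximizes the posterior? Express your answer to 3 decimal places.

ℓ'(λ) = 14/λ − 8 − 6λ. Setting this to zero and multiplying by λ: 6λ² + 8λ − 14 = 0.
λ = (−8 + √(8² + 4·6·14)) / (2·6) = (−8 + √400) / 12 = (−8 + 20)/12 = 1.
ℓ''(λ) = −14/λ² − 6 < 0, confirming a maximum.

λ̂_MAP = 1.000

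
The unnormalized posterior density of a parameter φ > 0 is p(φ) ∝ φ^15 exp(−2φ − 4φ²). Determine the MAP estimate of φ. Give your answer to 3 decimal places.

φ̂_MAP = 1.250

ℓ'(φ) = 15/φ − 2 − 8φ. Setting this to zero and multiplying by φ: 8φ² + 2φ − 15 = 0.
φ = (−2 + √(2² + 4·8·15)) / (2·8) = (−2 + √484) / 16 = (−2 + 22)/16 = 5/4.
ℓ''(φ) = −15/φ² − 8 < 0, confirming a maximum.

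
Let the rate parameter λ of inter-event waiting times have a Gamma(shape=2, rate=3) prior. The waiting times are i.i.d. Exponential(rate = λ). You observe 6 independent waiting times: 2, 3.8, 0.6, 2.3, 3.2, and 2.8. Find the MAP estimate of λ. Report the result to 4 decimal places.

λ̂_MAP = 0.3955

The Exponential(rate=λ) likelihood is ∝ λ^n e^(−λΣtᵢ). Here n = 6 and Σtᵢ = 2 + 3.8 + 0.6 + 2.3 + 3.2 + 2.8 = 14.7.
Posterior ∝ λe^(−3λ) · λ^6e^(−14.7λ) = λ^7e^(−17.7λ), i.e. Gamma(8, 17.7).
Mode = (a−1)/b = 7/17.7 ≈ 0.3955.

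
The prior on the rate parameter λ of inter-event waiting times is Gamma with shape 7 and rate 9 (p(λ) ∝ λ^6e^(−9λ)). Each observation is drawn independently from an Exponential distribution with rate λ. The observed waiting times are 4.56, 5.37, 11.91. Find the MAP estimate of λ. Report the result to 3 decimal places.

λ̂_MAP = 0.292

The Exponential(rate=λ) likelihood is ∝ λ^n e^(−λΣtᵢ). Here n = 3 and Σtᵢ = 4.56 + 5.37 + 11.91 = 21.84.
Posterior ∝ λ^6e^(−9λ) · λ^3e^(−21.84λ) = λ^9e^(−30.84λ), i.e. Gamma(10, 30.84).
Mode = (a−1)/b = 9/30.84 ≈ 0.292.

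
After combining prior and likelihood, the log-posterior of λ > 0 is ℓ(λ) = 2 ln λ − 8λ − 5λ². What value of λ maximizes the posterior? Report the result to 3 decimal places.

λ̂_MAP = 0.200

ℓ'(λ) = 2/λ − 8 − 10λ. Setting this to zero and multiplying by λ: 10λ² + 8λ − 2 = 0.
λ = (−8 + √(8² + 4·10·2)) / (2·10) = (−8 + √144) / 20 = (−8 + 12)/20 = 1/5.
ℓ''(λ) = −2/λ² − 10 < 0, confirming a maximum.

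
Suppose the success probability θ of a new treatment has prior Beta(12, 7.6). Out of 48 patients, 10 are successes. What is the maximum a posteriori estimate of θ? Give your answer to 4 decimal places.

θ̂_MAP = 0.3201

Prior: Beta(12, 7.6).
Data: 10 successes in 48 trials. The binomial likelihood contributes θ^10(1−θ)^38, so the posterior is Beta(12+10, 7.6+38) = Beta(22, 45.6).
For Beta(a, b) with a, b > 1 the mode is (a−1)/(a+b−2) = 21/65.6 ≈ 0.3201.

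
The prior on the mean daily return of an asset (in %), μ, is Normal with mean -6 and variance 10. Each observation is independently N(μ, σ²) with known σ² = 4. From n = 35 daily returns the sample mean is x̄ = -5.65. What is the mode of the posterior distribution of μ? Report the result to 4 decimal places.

n = 35, x̄ = -5.65.
For a Normal prior and Normal likelihood with known variance, the posterior is Normal; its mode equals its mean, the precision-weighted average.
Prior precision 1/σ₀² = 1/10 = 0.1; data precision n/σ² = 35/4 = 8.75.
μ̂ = (0.1·(-6) + 8.75·(-5.65)) / (0.1 + 8.75) = (-50.0375)/8.85 = -4003/708 ≈ -5.6540.

μ̂_MAP = -5.6540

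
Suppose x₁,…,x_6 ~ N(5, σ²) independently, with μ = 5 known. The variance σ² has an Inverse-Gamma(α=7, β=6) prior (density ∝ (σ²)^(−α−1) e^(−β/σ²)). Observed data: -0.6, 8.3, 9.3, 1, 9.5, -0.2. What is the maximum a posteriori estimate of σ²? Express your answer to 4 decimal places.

σ̂²_MAP = 6.1832

Sum of squared deviations about the known mean: SS = (-0.6−5)² + (8.3−5)² + (9.3−5)² + (1−5)² + (9.5−5)² + (-0.2−5)² = 124.03.
The Normal likelihood contributes (σ²)^(−n/2) exp(−SS/(2σ²)), so the posterior is Inverse-Gamma(α + n/2, β + SS/2) = Inverse-Gamma(10, 68.015).
The mode of Inverse-Gamma(a, b) is b/(a+1) = 68.015/11 ≈ 6.1832.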